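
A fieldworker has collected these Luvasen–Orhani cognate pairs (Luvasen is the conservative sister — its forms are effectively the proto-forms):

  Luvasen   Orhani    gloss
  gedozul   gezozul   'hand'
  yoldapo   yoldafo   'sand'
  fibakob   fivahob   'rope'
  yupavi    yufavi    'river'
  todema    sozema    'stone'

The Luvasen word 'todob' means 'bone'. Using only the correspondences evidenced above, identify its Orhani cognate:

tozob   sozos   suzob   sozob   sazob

todema ~ sozema — Luvasen t corresponds to Orhani s word-initially before a back vowel.
gedozul ~ gezozul — Luvasen d corresponds to Orhani z between vowels (before a back vowel).
Applying these to Luvasen 'todob':
  todob → sodob   (t→s word-initially before a back vowel)
  sodob → sozob   (d→z between vowels (before a back vowel))
So the Orhani cognate is 'sozob'.

sozob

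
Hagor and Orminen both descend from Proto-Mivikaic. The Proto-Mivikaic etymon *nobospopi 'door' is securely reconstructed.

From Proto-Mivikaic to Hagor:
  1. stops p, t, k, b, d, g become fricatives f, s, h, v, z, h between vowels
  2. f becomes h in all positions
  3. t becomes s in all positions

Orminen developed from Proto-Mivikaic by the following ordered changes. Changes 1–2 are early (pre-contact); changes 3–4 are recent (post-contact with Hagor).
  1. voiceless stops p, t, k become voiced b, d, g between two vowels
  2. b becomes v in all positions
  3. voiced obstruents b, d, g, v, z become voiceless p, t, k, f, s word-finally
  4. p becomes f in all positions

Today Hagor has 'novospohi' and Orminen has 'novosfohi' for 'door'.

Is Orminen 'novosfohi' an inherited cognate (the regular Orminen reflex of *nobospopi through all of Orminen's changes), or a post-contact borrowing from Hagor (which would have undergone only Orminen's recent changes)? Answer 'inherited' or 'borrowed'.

borrowed

If inherited, *nobospopi would pass through all of Orminen's changes:
Orminen: start from *nobospopi.
  rule 1 (intervocalic voicing): nobospopi → nobospobi
  rule 2 (unconditioned shift): nobospobi → novospovi
  rule 3: no change — novospovi
  rule 4 (unconditioned shift): novospovi → novosfovi
  ⇒ Orminen novosfovi
If borrowed from Hagor 'novospohi' after the early changes, it would undergo only the recent ones:
  rule 3 (final devoicing): no change (novospohi)
  rule 4 (unconditioned shift): novospohi → novosfohi
  ⇒ as a loan: novosfohi
Orminen 'novosfohi' matches the loan outcome 'novosfohi', not the inherited 'novosfovi' — it skipped the early Orminen changes, so it was borrowed from Hagor.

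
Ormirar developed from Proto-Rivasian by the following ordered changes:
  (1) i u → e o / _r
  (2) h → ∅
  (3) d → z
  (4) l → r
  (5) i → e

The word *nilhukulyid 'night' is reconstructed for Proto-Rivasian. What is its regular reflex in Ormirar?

Ormirar: *nilhukulyid > nilukulyid > nilukulyiz > nirukuryiz > nerukuryez  (by h-loss, unconditioned shift, unconditioned shift, vowel merger)

nerukuryez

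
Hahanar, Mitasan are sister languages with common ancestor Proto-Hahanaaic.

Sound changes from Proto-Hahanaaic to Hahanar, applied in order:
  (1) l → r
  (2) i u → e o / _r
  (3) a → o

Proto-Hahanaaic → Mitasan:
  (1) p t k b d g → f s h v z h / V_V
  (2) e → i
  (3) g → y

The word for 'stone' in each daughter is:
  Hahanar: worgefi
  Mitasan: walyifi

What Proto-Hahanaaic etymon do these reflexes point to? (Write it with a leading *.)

*walgefi

Position 2: Hahanar has o, Mitasan has a. Mitasan preserves a here (none of its changes turn any other segment into a), so the proto-segment is *a.
Position 4: Hahanar has g, Mitasan has y. Hahanar preserves g here (none of its changes turn any other segment into g), so the proto-segment is *g.
Position 5: Hahanar has e, Mitasan has i. Taking the neighbouring segments as reconstructed: Hahanar e can only go back to *e; Mitasan i could go back to *e or *i — the one source consistent with every daughter is *e.
Verify the candidate proto-form against each daughter:
Hahanar: *walgefi > wargefi > worgefi  (by unconditioned shift, vowel merger)
Mitasan: start from *walgefi.
  rule 1: no change — walgefi
  rule 2 (vowel merger): walgefi → walgifi
  rule 3 (unconditioned shift): walgifi → walyifi
  ⇒ Mitasan walyifi
Only *walgefi yields all of Hahanar worgefi, Mitasan walyifi.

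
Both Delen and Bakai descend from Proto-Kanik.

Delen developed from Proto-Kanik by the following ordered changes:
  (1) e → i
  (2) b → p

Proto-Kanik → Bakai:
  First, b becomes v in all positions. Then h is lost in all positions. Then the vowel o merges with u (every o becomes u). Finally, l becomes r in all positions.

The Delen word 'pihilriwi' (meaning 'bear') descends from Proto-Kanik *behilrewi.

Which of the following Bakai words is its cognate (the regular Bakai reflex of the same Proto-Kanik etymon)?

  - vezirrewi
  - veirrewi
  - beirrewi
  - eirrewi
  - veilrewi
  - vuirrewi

Bakai: *behilrewi > vehilrewi > veilrewi > veirrewi  (by unconditioned shift, h-loss, unconditioned shift)
Among the options, 'veirrewi' alone shows every Bakai change applied in order.

veirrewi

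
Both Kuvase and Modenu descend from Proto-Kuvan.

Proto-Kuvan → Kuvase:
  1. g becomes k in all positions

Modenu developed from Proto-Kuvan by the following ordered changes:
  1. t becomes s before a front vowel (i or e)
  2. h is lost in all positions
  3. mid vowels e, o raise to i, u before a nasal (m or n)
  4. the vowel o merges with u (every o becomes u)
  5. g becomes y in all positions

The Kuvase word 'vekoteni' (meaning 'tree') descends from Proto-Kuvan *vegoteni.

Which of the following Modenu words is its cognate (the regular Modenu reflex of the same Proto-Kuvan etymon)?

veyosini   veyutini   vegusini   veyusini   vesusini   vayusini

Modenu: *vegoteni
  vegoteni → vegoseni   [palatalisation]
  vegoseni (rule 2 does not apply)
  vegoseni → vegosini   [pre-nasal raising]
  vegosini → vegusini   [vowel merger]
  vegusini → veyusini   [unconditioned shift]
  giving Modenu veyusini.

veyusini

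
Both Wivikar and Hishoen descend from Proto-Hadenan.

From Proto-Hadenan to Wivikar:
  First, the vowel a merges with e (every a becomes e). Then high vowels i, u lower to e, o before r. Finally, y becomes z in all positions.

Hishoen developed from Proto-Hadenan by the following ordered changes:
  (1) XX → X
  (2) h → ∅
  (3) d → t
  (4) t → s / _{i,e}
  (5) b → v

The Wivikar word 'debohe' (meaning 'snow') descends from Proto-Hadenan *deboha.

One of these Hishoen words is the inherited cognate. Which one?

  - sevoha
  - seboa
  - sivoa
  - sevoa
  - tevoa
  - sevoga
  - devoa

sevoa

Hishoen: start from *deboha.
  rule 1: no change — deboha
  rule 2 (h-loss): deboha → deboa
  rule 3 (unconditioned shift): deboa → teboa
  rule 4 (palatalisation): teboa → seboa
  rule 5 (unconditioned shift): seboa → sevoa
  ⇒ Hishoen sevoa
Only 'sevoa' matches the regular Hishoen development of *deboha.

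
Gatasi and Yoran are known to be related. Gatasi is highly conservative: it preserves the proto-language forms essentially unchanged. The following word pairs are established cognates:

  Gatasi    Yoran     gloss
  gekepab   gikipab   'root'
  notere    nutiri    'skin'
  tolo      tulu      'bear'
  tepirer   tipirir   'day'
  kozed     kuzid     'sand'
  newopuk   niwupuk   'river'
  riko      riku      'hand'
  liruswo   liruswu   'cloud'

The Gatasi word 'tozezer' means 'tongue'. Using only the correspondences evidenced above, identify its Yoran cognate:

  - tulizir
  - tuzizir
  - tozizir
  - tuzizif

tuzizir

notere ~ nutiri, tolo ~ tulu — Gatasi o corresponds to Yoran u after a consonant, before a consonant other than r, m, n, p, b, f, v.
gekepab ~ gikipab, kozed ~ kuzid — Gatasi e corresponds to Yoran i after a consonant, before a consonant other than r, m, n, p, b, f, v.
notere ~ nutiri, tepirer ~ tipirir — Gatasi e corresponds to Yoran i after a consonant, before r.
Applying these to Gatasi 'tozezer':
  tozezer → tuzezer   (o→u after a consonant, before a consonant other than r, m, n, p, b, f, v)
  tuzezer → tuzizer   (e→i after a consonant, before a consonant other than r, m, n, p, b, f, v)
  tuzizer → tuzizir   (e→i after a consonant, before r)
So the Yoran cognate is 'tuzizir'.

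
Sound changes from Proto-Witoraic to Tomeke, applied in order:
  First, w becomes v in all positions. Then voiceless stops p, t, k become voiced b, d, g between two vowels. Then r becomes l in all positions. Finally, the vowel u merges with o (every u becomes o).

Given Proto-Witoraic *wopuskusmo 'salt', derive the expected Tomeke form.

Tomeke: start from *wopuskusmo.
  rule 1 (unconditioned shift): wopuskusmo → vopuskusmo
  rule 2 (intervocalic voicing): vopuskusmo → vobuskusmo
  rule 3: no change — vobuskusmo
  rule 4 (vowel merger): vobuskusmo → voboskosmo
  ⇒ Tomeke voboskosmo

voboskosmo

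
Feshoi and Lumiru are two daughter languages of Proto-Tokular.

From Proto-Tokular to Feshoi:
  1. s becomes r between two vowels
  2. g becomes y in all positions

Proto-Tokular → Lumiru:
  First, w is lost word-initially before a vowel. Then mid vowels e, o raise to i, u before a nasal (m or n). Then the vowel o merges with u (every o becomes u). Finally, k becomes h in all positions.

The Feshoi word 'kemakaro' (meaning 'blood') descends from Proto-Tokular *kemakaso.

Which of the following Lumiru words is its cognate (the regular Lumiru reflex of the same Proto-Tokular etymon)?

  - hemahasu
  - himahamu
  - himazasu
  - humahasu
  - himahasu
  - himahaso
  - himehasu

himahasu

Lumiru: start from *kemakaso.
  rule 1: no change — kemakaso
  rule 2 (pre-nasal raising): kemakaso → kimakaso
  rule 3 (vowel merger): kimakaso → kimakasu
  rule 4 (unconditioned shift): kimakasu → himahasu
  ⇒ Lumiru himahasu
The other candidates each miss or misapply at least one Lumiru change.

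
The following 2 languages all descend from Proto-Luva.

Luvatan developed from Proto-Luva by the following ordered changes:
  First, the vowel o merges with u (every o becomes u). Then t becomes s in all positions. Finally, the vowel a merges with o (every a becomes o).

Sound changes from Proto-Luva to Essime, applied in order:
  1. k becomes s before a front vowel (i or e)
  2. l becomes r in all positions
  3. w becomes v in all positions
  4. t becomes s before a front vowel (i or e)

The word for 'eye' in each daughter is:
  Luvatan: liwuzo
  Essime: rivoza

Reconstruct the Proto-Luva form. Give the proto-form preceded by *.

*liwoza

Position 3: Luvatan has w, Essime has v. Luvatan preserves w here (none of its changes turn any other segment into w), so the proto-segment is *w.
Position 6: Luvatan has o, Essime has a. Essime preserves a here (none of its changes turn any other segment into a), so the proto-segment is *a.
Position 4: Luvatan has u, Essime has o. Essime preserves o here (none of its changes turn any other segment into o), so the proto-segment is *o.
This points to *liwoza. Verify forward in each daughter:
Luvatan: *liwoza > liwuza > liwuzo  (by vowel merger, vowel merger)
Essime: *liwoza > riwoza > rivoza  (by unconditioned shift, unconditioned shift)
No other proto-form is consistent with every reflex, so the reconstruction is *liwoza.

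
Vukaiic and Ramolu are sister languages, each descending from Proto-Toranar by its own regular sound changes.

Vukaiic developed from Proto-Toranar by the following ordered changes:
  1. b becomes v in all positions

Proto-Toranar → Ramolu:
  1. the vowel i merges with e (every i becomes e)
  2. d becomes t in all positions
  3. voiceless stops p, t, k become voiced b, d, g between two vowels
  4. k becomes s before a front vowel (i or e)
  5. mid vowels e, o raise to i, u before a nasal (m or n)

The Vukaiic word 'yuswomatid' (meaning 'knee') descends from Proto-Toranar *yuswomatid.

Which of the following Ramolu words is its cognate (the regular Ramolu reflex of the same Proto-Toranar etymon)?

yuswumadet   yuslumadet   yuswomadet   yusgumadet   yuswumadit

Ramolu: *yuswomatid
  yuswomatid → yuswomated   [vowel merger]
  yuswomated → yuswomatet   [unconditioned shift]
  yuswomatet → yuswomadet   [intervocalic voicing]
  yuswomadet (rule 4 does not apply)
  yuswomadet → yuswumadet   [pre-nasal raising]
  giving Ramolu yuswumadet.
Among the options, 'yuswumadet' alone shows every Ramolu change applied in order.

yuswumadet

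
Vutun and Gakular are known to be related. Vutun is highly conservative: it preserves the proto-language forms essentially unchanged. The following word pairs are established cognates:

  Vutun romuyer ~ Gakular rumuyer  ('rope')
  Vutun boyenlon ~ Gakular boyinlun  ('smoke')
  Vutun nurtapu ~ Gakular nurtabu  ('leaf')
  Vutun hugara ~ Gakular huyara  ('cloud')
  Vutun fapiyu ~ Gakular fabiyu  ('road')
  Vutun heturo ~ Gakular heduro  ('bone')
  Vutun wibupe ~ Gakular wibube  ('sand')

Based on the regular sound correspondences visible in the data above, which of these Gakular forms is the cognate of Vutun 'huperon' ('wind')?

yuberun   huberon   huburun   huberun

wibupe ~ wibube — Vutun p corresponds to Gakular b between vowels (before a front vowel).
boyenlon ~ boyinlun — Vutun o corresponds to Gakular u after a consonant, before a nasal.
Applying these to Vutun 'huperon':
  huperon → huberon   (p→b between vowels (before a front vowel))
  huberon → huberun   (o→u after a consonant, before a nasal)
So the Gakular cognate is 'huberun'.

huberun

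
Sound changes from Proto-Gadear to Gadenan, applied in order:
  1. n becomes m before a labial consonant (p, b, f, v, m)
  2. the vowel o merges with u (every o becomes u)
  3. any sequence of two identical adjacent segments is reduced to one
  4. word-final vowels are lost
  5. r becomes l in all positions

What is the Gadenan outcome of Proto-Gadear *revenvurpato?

Gadenan: start from *revenvurpato.
  rule 1 (nasal place assimilation): revenvurpato → revemvurpato
  rule 2 (vowel merger): revemvurpato → revemvurpatu
  rule 3: no change — revemvurpatu
  rule 4 (apocope): revemvurpatu → revemvurpat
  rule 5 (unconditioned shift): revemvurpat → levemvulpat
  ⇒ Gadenan levemvulpat

levemvulpat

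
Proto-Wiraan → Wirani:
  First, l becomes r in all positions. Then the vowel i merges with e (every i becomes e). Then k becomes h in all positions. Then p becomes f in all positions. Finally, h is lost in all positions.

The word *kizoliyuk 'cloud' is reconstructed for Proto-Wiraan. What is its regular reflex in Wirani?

Wirani: start from *kizoliyuk.
  rule 1 (unconditioned shift): kizoliyuk → kizoriyuk
  rule 2 (vowel merger): kizoriyuk → kezoreyuk
  rule 3 (unconditioned shift): kezoreyuk → hezoreyuh
  rule 4: no change — hezoreyuh
  rule 5 (h-loss): hezoreyuh → ezoreyu
  ⇒ Wirani ezoreyu

ezoreyu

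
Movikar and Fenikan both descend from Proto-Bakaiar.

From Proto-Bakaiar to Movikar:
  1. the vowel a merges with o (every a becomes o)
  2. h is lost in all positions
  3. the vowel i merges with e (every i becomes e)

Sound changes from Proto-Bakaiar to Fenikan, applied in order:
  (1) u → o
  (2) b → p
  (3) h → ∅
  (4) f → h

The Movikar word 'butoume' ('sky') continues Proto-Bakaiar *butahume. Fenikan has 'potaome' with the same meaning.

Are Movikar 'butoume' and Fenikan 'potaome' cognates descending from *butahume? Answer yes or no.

yes

Derive the expected Fenikan reflex of *butahume:
Fenikan: *butahume > botahome > potahome > potaome  (by vowel merger, unconditioned shift, h-loss)
Fenikan 'potaome' matches the regular reflex exactly, so the pair is cognate.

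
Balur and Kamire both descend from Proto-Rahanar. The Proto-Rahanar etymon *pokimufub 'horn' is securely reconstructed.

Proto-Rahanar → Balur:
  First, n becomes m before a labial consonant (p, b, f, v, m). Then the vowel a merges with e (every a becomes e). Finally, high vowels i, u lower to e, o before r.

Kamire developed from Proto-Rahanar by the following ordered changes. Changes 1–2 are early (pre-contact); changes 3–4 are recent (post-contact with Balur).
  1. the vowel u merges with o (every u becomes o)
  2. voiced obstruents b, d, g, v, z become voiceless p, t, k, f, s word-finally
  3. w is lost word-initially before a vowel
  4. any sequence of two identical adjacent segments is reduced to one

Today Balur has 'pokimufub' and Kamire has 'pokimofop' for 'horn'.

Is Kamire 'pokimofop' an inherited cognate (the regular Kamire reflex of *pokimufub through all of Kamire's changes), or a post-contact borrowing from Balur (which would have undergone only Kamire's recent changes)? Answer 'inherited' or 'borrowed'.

If inherited, *pokimufub would pass through all of Kamire's changes:
Kamire: *pokimufub > pokimofob > pokimofop  (by vowel merger, final devoicing)
If borrowed from Balur 'pokimufub' after the early changes, it would undergo only the recent ones:
  rule 3 (glide loss): no change (pokimufub)
  rule 4 (degemination): no change (pokimufub)
  ⇒ as a loan: pokimufub
Kamire 'pokimofop' matches the inherited outcome exactly, so it is an inherited cognate, not a loan.

inherited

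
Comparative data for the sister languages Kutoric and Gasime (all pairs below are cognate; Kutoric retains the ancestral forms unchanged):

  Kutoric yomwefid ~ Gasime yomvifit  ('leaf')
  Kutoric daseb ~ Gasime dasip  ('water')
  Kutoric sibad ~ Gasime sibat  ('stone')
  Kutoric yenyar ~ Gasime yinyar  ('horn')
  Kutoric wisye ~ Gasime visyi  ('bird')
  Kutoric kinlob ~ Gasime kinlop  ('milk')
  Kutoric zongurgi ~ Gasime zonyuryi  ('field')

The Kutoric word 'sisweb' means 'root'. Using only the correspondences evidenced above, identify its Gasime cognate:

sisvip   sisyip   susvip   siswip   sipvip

sisvip

yomwefid ~ yomvifit — Kutoric w corresponds to Gasime v after a consonant, before a front vowel.
daseb ~ dasip — Kutoric e corresponds to Gasime i after a consonant, before a labial obstruent.
daseb ~ dasip, kinlob ~ kinlop — Kutoric b corresponds to Gasime p word-finally.
Applying these to Kutoric 'sisweb':
  sisweb → sisveb   (w→v after a consonant, before a front vowel)
  sisveb → sisvib   (e→i after a consonant, before a labial obstruent)
  sisvib → sisvip   (b→p word-finally)
So the Gasime cognate is 'sisvip'.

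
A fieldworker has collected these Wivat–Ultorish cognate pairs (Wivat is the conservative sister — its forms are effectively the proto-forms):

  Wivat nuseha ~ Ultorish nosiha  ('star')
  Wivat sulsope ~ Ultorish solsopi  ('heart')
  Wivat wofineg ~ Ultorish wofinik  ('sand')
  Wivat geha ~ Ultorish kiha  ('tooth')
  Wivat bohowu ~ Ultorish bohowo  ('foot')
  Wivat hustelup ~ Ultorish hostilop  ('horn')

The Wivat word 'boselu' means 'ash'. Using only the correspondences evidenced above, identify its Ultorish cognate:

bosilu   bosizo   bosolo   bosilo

nuseha ~ nosiha, wofineg ~ wofinik — Wivat e corresponds to Ultorish i after a consonant, before a consonant other than r, m, n, p, b, f, v.
bohowu ~ bohowo — Wivat u corresponds to Ultorish o word-finally.
Applying these to Wivat 'boselu':
  boselu → bosilu   (e→i after a consonant, before a consonant other than r, m, n, p, b, f, v)
  bosilu → bosilo   (u→o word-finally)
So the Ultorish cognate is 'bosilo'.

bosilo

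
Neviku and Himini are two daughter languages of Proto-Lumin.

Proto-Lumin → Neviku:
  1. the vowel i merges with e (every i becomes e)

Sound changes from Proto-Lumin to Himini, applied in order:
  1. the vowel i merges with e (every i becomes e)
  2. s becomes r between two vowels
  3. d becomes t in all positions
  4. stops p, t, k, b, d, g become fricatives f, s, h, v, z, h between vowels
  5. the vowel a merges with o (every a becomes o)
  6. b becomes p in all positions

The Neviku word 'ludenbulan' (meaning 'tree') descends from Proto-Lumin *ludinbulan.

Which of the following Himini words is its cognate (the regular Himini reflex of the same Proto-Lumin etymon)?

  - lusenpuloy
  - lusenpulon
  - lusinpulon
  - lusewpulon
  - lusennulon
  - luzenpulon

lusenpulon

Himini: *ludinbulan > ludenbulan > lutenbulan > lusenbulan > lusenbulon > lusenpulon  (by vowel merger, unconditioned shift, intervocalic lenition, vowel merger, unconditioned shift)
Among the options, 'lusenpulon' alone shows every Himini change applied in order.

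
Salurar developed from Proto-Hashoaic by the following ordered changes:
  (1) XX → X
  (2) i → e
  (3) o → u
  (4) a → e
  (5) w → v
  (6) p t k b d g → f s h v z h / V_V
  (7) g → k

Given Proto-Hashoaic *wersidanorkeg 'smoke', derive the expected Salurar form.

Salurar: *wersidanorkeg > wersedanorkeg > wersedanurkeg > wersedenurkeg > versedenurkeg > versezenurkeg > versezenurkek  (by vowel merger, vowel merger, vowel merger, unconditioned shift, intervocalic lenition, unconditioned shift)

versezenurkek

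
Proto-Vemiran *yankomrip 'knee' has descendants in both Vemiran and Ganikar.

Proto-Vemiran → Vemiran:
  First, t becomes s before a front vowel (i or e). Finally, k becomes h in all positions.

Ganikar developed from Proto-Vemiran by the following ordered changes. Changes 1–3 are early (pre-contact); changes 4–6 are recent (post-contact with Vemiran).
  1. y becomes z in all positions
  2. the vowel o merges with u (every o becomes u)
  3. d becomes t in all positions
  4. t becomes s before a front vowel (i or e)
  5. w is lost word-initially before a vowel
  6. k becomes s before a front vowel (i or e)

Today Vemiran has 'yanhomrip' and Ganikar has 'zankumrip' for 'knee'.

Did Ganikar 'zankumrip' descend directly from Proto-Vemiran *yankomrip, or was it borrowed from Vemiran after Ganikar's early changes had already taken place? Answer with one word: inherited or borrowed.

inherited

If inherited, *yankomrip would pass through all of Ganikar's changes:
Ganikar: *yankomrip > zankomrip > zankumrip  (by unconditioned shift, vowel merger)
If borrowed from Vemiran 'yanhomrip' after the early changes, it would undergo only the recent ones:
  rule 4 (palatalisation): no change (yanhomrip)
  rule 5 (glide loss): no change (yanhomrip)
  rule 6 (palatalisation): no change (yanhomrip)
  ⇒ as a loan: yanhomrip
Ganikar 'zankumrip' matches the inherited outcome exactly, so it is an inherited cognate, not a loan.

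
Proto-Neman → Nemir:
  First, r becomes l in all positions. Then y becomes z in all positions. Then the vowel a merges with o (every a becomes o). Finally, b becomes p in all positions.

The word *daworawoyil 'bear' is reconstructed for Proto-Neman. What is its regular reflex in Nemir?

dowolowozil

Nemir: start from *daworawoyil.
  rule 1 (unconditioned shift): daworawoyil → dawolawoyil
  rule 2 (unconditioned shift): dawolawoyil → dawolawozil
  rule 3 (vowel merger): dawolawozil → dowolowozil
  rule 4: no change — dowolowozil
  ⇒ Nemir dowolowozil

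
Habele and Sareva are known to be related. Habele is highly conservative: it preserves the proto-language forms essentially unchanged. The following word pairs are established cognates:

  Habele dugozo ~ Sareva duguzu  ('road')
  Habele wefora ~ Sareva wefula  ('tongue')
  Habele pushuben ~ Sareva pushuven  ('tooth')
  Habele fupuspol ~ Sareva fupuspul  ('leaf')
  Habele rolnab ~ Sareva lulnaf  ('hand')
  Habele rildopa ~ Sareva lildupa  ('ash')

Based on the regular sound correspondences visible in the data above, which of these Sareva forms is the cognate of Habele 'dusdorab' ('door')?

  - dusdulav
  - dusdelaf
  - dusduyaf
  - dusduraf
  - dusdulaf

wefora ~ wefula — Habele o corresponds to Sareva u after a consonant, before r.
wefora ~ wefula — Habele r corresponds to Sareva l between vowels (before a back vowel).
rolnab ~ lulnaf — Habele b corresponds to Sareva f word-finally.
Applying these to Habele 'dusdorab':
  dusdorab → dusdurab   (o→u after a consonant, before r)
  dusdurab → dusdulab   (r→l between vowels (before a back vowel))
  dusdulab → dusdulaf   (b→f word-finally)
So the Sareva cognate is 'dusdulaf'.

dusdulaf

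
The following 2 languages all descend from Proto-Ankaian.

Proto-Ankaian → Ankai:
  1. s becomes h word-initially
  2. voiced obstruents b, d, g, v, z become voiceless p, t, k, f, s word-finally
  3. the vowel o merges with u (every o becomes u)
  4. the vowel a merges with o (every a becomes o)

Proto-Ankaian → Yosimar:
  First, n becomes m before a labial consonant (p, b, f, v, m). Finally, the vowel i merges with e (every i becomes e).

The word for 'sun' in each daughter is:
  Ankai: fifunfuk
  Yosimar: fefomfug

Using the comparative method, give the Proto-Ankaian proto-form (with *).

Position 8: Ankai has k, Yosimar has g. Yosimar preserves g here (none of its changes turn any other segment into g), so the proto-segment is *g.
Position 4: Ankai has u, Yosimar has o. Yosimar preserves o here (none of its changes turn any other segment into o), so the proto-segment is *o.
Continuing position by position gives *fifonfug; check it forward:
Ankai: start from *fifonfug.
  rule 1: no change — fifonfug
  rule 2 (final devoicing): fifonfug → fifonfuk
  rule 3 (vowel merger): fifonfuk → fifunfuk
  rule 4: no change — fifunfuk
  ⇒ Ankai fifunfuk
Yosimar: start from *fifonfug.
  rule 1 (nasal place assimilation): fifonfug → fifomfug
  rule 2 (vowel merger): fifomfug → fefomfug
  ⇒ Yosimar fefomfug
Only *fifonfug yields all of Ankai fifunfuk, Yosimar fefomfug.

*fifonfug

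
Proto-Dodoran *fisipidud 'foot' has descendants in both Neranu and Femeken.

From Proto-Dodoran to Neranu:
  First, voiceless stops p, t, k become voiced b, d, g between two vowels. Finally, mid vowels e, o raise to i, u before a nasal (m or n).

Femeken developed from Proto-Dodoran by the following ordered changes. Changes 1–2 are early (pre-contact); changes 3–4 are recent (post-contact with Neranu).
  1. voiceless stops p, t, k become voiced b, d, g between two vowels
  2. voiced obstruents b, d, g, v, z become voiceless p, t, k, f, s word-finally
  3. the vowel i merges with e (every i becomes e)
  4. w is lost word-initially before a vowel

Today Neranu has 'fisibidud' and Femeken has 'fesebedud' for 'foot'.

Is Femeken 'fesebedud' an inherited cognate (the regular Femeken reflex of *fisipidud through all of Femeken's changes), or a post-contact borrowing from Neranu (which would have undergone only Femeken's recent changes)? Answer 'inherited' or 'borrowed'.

borrowed

If inherited, *fisipidud would pass through all of Femeken's changes:
Femeken: *fisipidud
  fisipidud → fisibidud   [intervocalic voicing]
  fisibidud → fisibidut   [final devoicing]
  fisibidut → fesebedut   [vowel merger]
  fesebedut (rule 4 does not apply)
  giving Femeken fesebedut.
If borrowed from Neranu 'fisibidud' after the early changes, it would undergo only the recent ones:
  rule 3 (vowel merger): fisibidud → fesebedud
  rule 4 (glide loss): no change (fesebedud)
  ⇒ as a loan: fesebedud
Femeken 'fesebedud' matches the loan outcome 'fesebedud', not the inherited 'fesebedut' — it skipped the early Femeken changes, so it was borrowed from Neranu.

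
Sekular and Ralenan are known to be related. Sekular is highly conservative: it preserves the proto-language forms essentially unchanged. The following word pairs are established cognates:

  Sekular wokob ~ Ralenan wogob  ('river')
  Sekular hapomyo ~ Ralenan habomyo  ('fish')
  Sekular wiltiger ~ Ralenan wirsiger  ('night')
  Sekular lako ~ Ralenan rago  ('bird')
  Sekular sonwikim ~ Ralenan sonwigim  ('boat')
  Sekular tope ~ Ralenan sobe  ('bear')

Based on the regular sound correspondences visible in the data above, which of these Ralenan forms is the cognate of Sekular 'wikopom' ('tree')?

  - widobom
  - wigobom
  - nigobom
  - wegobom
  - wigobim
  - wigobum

wokob ~ wogob, lako ~ rago — Sekular k corresponds to Ralenan g between vowels (before a back vowel).
hapomyo ~ habomyo — Sekular p corresponds to Ralenan b between vowels (before a back vowel).
Applying these to Sekular 'wikopom':
  wikopom → wigopom   (k→g between vowels (before a back vowel))
  wigopom → wigobom   (p→b between vowels (before a back vowel))
So the Ralenan cognate is 'wigobom'.

wigobom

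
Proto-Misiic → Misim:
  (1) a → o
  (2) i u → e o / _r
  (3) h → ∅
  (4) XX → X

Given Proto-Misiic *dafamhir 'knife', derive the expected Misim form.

Misim: *dafamhir
  dafamhir → dofomhir   [vowel merger]
  dofomhir → dofomher   [pre-rhotic lowering]
  dofomher → dofomer   [h-loss]
  dofomer (rule 4 does not apply)
  giving Misim dofomer.

dofomer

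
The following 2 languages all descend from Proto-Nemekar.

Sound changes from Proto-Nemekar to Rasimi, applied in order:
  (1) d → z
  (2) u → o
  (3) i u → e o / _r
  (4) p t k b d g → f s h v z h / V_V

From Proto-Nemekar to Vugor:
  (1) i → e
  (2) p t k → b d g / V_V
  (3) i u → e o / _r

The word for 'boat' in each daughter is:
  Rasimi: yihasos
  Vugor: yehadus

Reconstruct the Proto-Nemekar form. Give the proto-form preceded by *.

Position 2: Rasimi has i, Vugor has e. Rasimi preserves i here (none of its changes turn any other segment into i), so the proto-segment is *i.
Position 5: Rasimi has s, Vugor has d. Taking the neighbouring segments as reconstructed: Rasimi s could go back to *t or *s; Vugor d could go back to *t or *d — the one source consistent with every daughter is *t.
Position 6: Rasimi has o, Vugor has u. Vugor preserves u here (none of its changes turn any other segment into u), so the proto-segment is *u.
Verify the candidate proto-form against each daughter:
Rasimi: *yihatus
  yihatus (rule 1 does not apply)
  yihatus → yihatos   [vowel merger]
  yihatos (rule 3 does not apply)
  yihatos → yihasos   [intervocalic lenition]
  giving Rasimi yihasos.
Vugor: *yihatus
  yihatus → yehatus   [vowel merger]
  yehatus → yehadus   [intervocalic voicing]
  yehadus (rule 3 does not apply)
  giving Vugor yehadus.
Only *yihatus yields all of Rasimi yihasos, Vugor yehadus.

*yihatus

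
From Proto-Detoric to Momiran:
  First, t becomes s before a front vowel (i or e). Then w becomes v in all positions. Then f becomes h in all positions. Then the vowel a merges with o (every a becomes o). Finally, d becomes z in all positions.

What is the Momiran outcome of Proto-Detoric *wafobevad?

Momiran: *wafobevad > vafobevad > vahobevad > vohobevod > vohobevoz  (by unconditioned shift, unconditioned shift, vowel merger, unconditioned shift)

vohobevoz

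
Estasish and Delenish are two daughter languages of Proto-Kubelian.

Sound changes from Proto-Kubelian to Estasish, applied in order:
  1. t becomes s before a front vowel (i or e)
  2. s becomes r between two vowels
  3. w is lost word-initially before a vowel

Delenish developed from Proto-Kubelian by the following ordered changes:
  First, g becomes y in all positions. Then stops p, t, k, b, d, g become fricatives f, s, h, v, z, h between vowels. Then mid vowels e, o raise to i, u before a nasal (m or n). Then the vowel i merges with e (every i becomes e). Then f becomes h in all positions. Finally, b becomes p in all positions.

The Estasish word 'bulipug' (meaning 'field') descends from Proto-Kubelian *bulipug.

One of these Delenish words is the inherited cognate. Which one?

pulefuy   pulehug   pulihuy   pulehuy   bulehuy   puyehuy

Delenish: *bulipug
  bulipug → bulipuy   [unconditioned shift]
  bulipuy → bulifuy   [intervocalic lenition]
  bulifuy (rule 3 does not apply)
  bulifuy → bulefuy   [vowel merger]
  bulefuy → bulehuy   [unconditioned shift]
  bulehuy → pulehuy   [unconditioned shift]
  giving Delenish pulehuy.
The other candidates each miss or misapply at least one Delenish change.

pulehuy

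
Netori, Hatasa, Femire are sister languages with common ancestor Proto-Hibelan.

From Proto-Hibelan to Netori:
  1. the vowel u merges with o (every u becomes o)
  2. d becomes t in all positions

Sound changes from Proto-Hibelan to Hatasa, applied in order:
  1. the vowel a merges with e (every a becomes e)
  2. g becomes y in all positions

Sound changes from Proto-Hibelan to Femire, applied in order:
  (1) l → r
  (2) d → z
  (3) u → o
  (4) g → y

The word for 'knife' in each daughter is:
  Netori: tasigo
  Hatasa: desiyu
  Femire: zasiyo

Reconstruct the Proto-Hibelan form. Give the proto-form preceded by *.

*dasigu

Position 5: Netori has g, Hatasa has y, Femire has y. Netori preserves g here (none of its changes turn any other segment into g), so the proto-segment is *g.
Position 6: Netori has o, Hatasa has u, Femire has o. Hatasa preserves u here (none of its changes turn any other segment into u), so the proto-segment is *u.
This points to *dasigu. Verify forward in each daughter:
Netori: start from *dasigu.
  rule 1 (vowel merger): dasigu → dasigo
  rule 2 (unconditioned shift): dasigo → tasigo
  ⇒ Netori tasigo
Hatasa: start from *dasigu.
  rule 1 (vowel merger): dasigu → desigu
  rule 2 (unconditioned shift): desigu → desiyu
  ⇒ Hatasa desiyu
Femire: *dasigu > zasigu > zasigo > zasiyo  (by unconditioned shift, vowel merger, unconditioned shift)
No other proto-form is consistent with every reflex, so the reconstruction is *dasigu.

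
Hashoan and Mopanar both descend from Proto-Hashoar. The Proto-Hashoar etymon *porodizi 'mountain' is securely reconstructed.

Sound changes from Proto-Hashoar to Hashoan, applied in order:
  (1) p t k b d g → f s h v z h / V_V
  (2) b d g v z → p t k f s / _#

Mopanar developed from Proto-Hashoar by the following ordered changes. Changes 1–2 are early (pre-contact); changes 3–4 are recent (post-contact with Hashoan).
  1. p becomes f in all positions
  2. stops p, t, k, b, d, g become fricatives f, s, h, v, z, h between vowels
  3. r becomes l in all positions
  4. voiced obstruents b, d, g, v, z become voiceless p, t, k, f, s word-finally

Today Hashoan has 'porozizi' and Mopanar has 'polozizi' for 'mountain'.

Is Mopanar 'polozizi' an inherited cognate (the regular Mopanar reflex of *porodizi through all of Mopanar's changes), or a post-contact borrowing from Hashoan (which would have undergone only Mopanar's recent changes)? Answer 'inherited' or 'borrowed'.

borrowed

If inherited, *porodizi would pass through all of Mopanar's changes:
Mopanar: start from *porodizi.
  rule 1 (unconditioned shift): porodizi → forodizi
  rule 2 (intervocalic lenition): forodizi → forozizi
  rule 3 (unconditioned shift): forozizi → folozizi
  rule 4: no change — folozizi
  ⇒ Mopanar folozizi
If borrowed from Hashoan 'porozizi' after the early changes, it would undergo only the recent ones:
  rule 3 (unconditioned shift): porozizi → polozizi
  rule 4 (final devoicing): no change (polozizi)
  ⇒ as a loan: polozizi
Mopanar 'polozizi' matches the loan outcome 'polozizi', not the inherited 'folozizi' — it skipped the early Mopanar changes, so it was borrowed from Hashoan.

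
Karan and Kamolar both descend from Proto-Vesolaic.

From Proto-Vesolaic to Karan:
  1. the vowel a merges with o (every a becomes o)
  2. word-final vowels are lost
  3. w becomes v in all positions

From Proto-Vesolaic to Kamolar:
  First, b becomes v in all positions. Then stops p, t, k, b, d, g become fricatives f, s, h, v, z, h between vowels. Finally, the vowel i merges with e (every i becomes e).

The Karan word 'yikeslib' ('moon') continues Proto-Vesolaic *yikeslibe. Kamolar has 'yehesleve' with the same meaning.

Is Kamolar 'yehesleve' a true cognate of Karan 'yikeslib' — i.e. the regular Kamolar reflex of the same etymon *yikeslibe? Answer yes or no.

Derive the expected Kamolar reflex of *yikeslibe:
Kamolar: *yikeslibe
  yikeslibe → yikeslive   [unconditioned shift]
  yikeslive → yiheslive   [intervocalic lenition]
  yiheslive → yehesleve   [vowel merger]
  giving Kamolar yehesleve.
Kamolar 'yehesleve' matches the regular reflex exactly, so the pair is cognate.

yes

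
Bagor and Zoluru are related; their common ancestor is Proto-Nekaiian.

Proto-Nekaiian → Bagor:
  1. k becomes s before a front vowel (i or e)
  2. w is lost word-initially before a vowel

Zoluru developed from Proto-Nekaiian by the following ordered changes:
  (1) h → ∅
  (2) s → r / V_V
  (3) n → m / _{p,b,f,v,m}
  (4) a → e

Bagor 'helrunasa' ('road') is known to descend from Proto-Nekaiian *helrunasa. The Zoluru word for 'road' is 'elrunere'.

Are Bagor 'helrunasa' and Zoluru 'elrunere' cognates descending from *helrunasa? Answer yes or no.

Derive the expected Zoluru reflex of *helrunasa:
Zoluru: *helrunasa
  helrunasa → elrunasa   [h-loss]
  elrunasa → elrunara   [rhotacism]
  elrunara (rule 3 does not apply)
  elrunara → elrunere   [vowel merger]
  giving Zoluru elrunere.
Zoluru 'elrunere' matches the regular reflex exactly, so the pair is cognate.

yes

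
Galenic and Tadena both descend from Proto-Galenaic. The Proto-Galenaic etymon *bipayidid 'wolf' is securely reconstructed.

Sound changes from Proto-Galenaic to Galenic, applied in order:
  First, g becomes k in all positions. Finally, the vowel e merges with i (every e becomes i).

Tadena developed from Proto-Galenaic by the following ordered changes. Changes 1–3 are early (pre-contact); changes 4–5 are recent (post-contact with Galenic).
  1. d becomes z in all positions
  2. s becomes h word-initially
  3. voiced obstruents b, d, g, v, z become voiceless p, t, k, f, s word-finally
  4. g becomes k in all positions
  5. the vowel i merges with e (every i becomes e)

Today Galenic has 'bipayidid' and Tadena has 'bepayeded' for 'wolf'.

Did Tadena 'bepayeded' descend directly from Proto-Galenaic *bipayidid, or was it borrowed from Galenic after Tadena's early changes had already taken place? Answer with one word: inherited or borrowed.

borrowed

If inherited, *bipayidid would pass through all of Tadena's changes:
Tadena: *bipayidid
  bipayidid → bipayiziz   [unconditioned shift]
  bipayiziz (rule 2 does not apply)
  bipayiziz → bipayizis   [final devoicing]
  bipayizis (rule 4 does not apply)
  bipayizis → bepayezes   [vowel merger]
  giving Tadena bepayezes.
If borrowed from Galenic 'bipayidid' after the early changes, it would undergo only the recent ones:
  rule 4 (unconditioned shift): no change (bipayidid)
  rule 5 (vowel merger): bipayidid → bepayeded
  ⇒ as a loan: bepayeded
Tadena 'bepayeded' matches the loan outcome 'bepayeded', not the inherited 'bepayezes' — it skipped the early Tadena changes, so it was borrowed from Galenic.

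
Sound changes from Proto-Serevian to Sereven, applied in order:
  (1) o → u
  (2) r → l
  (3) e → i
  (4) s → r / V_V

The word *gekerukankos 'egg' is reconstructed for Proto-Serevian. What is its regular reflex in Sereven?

Sereven: start from *gekerukankos.
  rule 1 (vowel merger): gekerukankos → gekerukankus
  rule 2 (unconditioned shift): gekerukankus → gekelukankus
  rule 3 (vowel merger): gekelukankus → gikilukankus
  rule 4: no change — gikilukankus
  ⇒ Sereven gikilukankus

gikilukankus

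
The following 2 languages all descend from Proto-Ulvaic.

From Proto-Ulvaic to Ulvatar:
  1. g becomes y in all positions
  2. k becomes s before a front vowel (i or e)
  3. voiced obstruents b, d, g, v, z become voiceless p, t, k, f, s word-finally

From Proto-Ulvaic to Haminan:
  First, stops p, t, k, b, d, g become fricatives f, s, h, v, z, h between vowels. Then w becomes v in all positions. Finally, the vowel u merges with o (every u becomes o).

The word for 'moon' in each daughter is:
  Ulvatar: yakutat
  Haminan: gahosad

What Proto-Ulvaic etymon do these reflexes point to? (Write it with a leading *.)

*gakutad

Position 1: Ulvatar has y, Haminan has g. Haminan preserves g here (none of its changes turn any other segment into g), so the proto-segment is *g.
Position 7: Ulvatar has t, Haminan has d. Haminan preserves d here (none of its changes turn any other segment into d), so the proto-segment is *d.
Position 5: Ulvatar has t, Haminan has s. Taking the neighbouring segments as reconstructed: Ulvatar t can only go back to *t; Haminan s could go back to *t or *s — the one source consistent with every daughter is *t.
Verify the candidate proto-form against each daughter:
Ulvatar: start from *gakutad.
  rule 1 (unconditioned shift): gakutad → yakutad
  rule 2: no change — yakutad
  rule 3 (final devoicing): yakutad → yakutat
  ⇒ Ulvatar yakutat
Haminan: *gakutad
  gakutad → gahusad   [intervocalic lenition]
  gahusad (rule 2 does not apply)
  gahusad → gahosad   [vowel merger]
  giving Haminan gahosad.
No other proto-form is consistent with every reflex, so the reconstruction is *gakutad.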